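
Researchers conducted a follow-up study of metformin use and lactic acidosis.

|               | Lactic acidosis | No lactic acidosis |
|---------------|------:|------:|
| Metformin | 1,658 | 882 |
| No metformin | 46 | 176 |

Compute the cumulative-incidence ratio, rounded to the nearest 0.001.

Cells: a = 1658, b = 882, c = 46, d = 176.
Risk in exposed = 1658/2540 = 0.65276; risk in unexposed = 46/222 = 0.20721.
RR = 0.65276 / 0.20721 = 3.15026
The risk among the exposed is 3.15 times that among the unexposed.

3.150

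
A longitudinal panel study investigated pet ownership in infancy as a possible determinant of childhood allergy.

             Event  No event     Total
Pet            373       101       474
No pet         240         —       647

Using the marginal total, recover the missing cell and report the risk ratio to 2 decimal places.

The missing cell is in the unexposed row: 647 − 240 = 407.
So a = 373, b = 101, c = 240, d = 407.
RR = [a/(a+b)] / [c/(c+d)] = (373/474) / (240/647) = 0.78692/0.37094 = 2.12140

2.12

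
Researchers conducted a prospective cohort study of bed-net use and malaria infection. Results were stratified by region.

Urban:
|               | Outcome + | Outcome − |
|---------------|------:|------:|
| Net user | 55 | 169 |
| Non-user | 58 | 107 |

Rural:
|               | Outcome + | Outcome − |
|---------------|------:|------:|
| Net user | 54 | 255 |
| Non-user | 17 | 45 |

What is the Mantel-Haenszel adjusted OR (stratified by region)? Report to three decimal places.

0.588

OR_MH = Σ(aᵢdᵢ/nᵢ) / Σ(bᵢcᵢ/nᵢ), where nᵢ is the stratum total.
Stratum 1 (Urban): n = 389; a·d/n = 55·107/389 = 15.1285; b·c/n = 169·58/389 = 25.1979
Stratum 2 (Rural): n = 371; a·d/n = 54·45/371 = 6.5499; b·c/n = 255·17/371 = 11.6846
OR_MH = (15.1285 + 6.5499) / (25.1979 + 11.6846) = 21.6784 / 36.8826 = 0.58777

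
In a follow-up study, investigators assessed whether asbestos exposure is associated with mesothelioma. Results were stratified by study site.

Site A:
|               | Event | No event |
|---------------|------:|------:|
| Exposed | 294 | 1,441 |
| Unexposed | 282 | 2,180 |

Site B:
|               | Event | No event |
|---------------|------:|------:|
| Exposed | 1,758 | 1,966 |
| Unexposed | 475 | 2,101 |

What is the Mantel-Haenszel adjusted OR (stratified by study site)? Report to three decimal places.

OR_MH = Σ(aᵢdᵢ/nᵢ) / Σ(bᵢcᵢ/nᵢ), where nᵢ is the stratum total.
Stratum 1 (Site A): n = 4197; a·d/n = 294·2180/4197 = 152.7091; b·c/n = 1441·282/4197 = 96.8220
Stratum 2 (Site B): n = 6300; a·d/n = 1758·2101/6300 = 586.2790; b·c/n = 1966·475/6300 = 148.2302
OR_MH = (152.7091 + 586.2790) / (96.8220 + 148.2302) = 738.9881 / 245.0522 = 3.01564

3.016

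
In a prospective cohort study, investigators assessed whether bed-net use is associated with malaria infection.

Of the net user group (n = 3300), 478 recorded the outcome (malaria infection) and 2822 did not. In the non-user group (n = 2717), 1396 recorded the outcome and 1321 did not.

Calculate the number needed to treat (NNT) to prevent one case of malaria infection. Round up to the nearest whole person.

Risk in treated group = 478/3300 = 0.14485; risk in control = 1396/2717 = 0.51380.
Absolute risk reduction = 0.51380 − 0.14485 = 0.36895
NNT = 1 / ARR = 1 / 0.36895 = 2.710 → round up → 3

3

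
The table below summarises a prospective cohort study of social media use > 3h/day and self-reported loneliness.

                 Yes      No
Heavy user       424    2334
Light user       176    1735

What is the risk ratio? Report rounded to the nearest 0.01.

1.67

Cells: a = 424, b = 2334, c = 176, d = 1735.
Risk in exposed = 424/2758 = 0.15373; risk in unexposed = 176/1911 = 0.09210.
RR = 0.15373 / 0.09210 = 1.66924
The risk among the exposed is 1.67 times that among the unexposed.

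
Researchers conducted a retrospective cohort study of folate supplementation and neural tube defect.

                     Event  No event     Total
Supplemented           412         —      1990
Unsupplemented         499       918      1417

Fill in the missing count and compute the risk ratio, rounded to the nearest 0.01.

0.59

The missing cell is in the exposed row: 1990 − 412 = 1578.
So a = 412, b = 1578, c = 499, d = 918.
RR = [a/(a+b)] / [c/(c+d)] = (412/1990) / (499/1417) = 0.20704/0.35215 = 0.58791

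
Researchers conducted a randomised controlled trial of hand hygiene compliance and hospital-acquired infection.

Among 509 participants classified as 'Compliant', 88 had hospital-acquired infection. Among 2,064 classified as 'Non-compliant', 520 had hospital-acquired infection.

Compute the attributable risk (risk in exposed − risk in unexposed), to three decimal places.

-0.079

From the description: a = 88, b = 421, c = 520, d = 1544.
Risk in exposed = 88/509 = 0.172888; risk in unexposed = 520/2064 = 0.251938.
Risk difference = 0.172888 − 0.251938 = -0.079050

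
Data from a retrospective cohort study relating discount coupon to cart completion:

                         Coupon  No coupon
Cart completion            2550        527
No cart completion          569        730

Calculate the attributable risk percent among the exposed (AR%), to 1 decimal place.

Reading the table with exposure as columns: a = 2550 (Coupon, case), b = 569 (Coupon, non-case), c = 527 (No coupon, case), d = 730.
Risk in exposed = 2550/3119 = 0.81757; risk in unexposed = 527/1257 = 0.41925.
RR = 0.81757/0.41925 = 1.95007
AR% = (RR − 1)/RR × 100 = (1.95007 − 1)/1.95007 × 100 = 48.7197%

48.7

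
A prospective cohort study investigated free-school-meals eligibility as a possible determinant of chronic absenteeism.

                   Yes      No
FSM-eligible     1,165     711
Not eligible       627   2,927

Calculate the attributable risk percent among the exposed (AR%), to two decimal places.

Cells: a = 1165, b = 711, c = 627, d = 2927.
Risk in exposed = 1165/1876 = 0.62100; risk in unexposed = 627/3554 = 0.17642.
RR = 0.62100/0.17642 = 3.52000
AR% = (RR − 1)/RR × 100 = (3.52000 − 1)/3.52000 × 100 = 71.5909%

71.59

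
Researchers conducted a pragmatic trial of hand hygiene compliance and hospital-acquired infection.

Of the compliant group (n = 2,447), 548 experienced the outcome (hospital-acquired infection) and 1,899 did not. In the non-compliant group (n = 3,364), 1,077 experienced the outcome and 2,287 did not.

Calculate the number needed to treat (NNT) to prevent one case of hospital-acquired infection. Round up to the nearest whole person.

11

Risk in treated group = 548/2447 = 0.22395; risk in control = 1077/3364 = 0.32015.
Absolute risk reduction = 0.32015 − 0.22395 = 0.09621
NNT = 1 / ARR = 1 / 0.09621 = 10.394 → round up → 11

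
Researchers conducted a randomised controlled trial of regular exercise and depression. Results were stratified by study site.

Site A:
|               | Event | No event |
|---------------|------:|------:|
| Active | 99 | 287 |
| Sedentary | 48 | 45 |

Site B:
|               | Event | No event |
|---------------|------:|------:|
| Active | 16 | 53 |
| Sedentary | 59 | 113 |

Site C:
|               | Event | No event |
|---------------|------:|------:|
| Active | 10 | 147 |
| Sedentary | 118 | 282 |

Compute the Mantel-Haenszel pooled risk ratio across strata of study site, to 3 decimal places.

RR_MH = Σ(aᵢ·n₀ᵢ/nᵢ) / Σ(cᵢ·n₁ᵢ/nᵢ), with n₁ᵢ = aᵢ+bᵢ (exposed), n₀ᵢ = cᵢ+dᵢ (unexposed), nᵢ = n₁ᵢ+n₀ᵢ.
Stratum 1 (Site A): n₁ = 386, n₀ = 93, n = 479; a·n₀/n = 99·93/479 = 19.2213; c·n₁/n = 48·386/479 = 38.6806
Stratum 2 (Site B): n₁ = 69, n₀ = 172, n = 241; a·n₀/n = 16·172/241 = 11.4191; c·n₁/n = 59·69/241 = 16.8921
Stratum 3 (Site C): n₁ = 157, n₀ = 400, n = 557; a·n₀/n = 10·400/557 = 7.1813; c·n₁/n = 118·157/557 = 33.2603
RR_MH = (19.2213 + 11.4191 + 7.1813) / (38.6806 + 16.8921 + 33.2603) = 37.8217 / 88.8330 = 0.42576

0.426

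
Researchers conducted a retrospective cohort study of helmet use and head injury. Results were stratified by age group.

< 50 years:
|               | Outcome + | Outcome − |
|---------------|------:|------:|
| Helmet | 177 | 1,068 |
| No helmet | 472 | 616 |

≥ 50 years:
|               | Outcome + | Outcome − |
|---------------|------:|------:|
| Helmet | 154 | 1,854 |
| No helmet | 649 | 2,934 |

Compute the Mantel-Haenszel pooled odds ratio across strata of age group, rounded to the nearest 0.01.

0.30

OR_MH = Σ(aᵢdᵢ/nᵢ) / Σ(bᵢcᵢ/nᵢ), where nᵢ is the stratum total.
Stratum 1 (< 50 years): n = 2333; a·d/n = 177·616/2333 = 46.7347; b·c/n = 1068·472/2333 = 216.0720
Stratum 2 (≥ 50 years): n = 5591; a·d/n = 154·2934/5591 = 80.8149; b·c/n = 1854·649/5591 = 215.2112
OR_MH = (46.7347 + 80.8149) / (216.0720 + 215.2112) = 127.5496 / 431.2832 = 0.29574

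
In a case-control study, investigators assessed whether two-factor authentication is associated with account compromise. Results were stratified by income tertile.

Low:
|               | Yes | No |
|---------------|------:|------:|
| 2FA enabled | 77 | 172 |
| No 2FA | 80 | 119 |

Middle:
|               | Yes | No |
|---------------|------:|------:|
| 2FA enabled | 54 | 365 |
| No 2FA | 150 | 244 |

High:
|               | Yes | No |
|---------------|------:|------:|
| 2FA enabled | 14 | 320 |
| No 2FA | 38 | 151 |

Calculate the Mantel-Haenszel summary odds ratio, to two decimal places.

OR_MH = Σ(aᵢdᵢ/nᵢ) / Σ(bᵢcᵢ/nᵢ), where nᵢ is the stratum total.
Stratum 1 (Low): n = 448; a·d/n = 77·119/448 = 20.4531; b·c/n = 172·80/448 = 30.7143
Stratum 2 (Middle): n = 813; a·d/n = 54·244/813 = 16.2066; b·c/n = 365·150/813 = 67.3432
Stratum 3 (High): n = 523; a·d/n = 14·151/523 = 4.0421; b·c/n = 320·38/523 = 23.2505
OR_MH = (20.4531 + 16.2066 + 4.0421) / (30.7143 + 67.3432 + 23.2505) = 40.7018 / 121.3079 = 0.33552

0.34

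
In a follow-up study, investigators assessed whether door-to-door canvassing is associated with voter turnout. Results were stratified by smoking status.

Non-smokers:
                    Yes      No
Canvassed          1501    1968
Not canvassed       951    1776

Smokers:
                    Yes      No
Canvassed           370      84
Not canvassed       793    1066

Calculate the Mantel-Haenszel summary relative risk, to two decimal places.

RR_MH = Σ(aᵢ·n₀ᵢ/nᵢ) / Σ(cᵢ·n₁ᵢ/nᵢ), with n₁ᵢ = aᵢ+bᵢ (exposed), n₀ᵢ = cᵢ+dᵢ (unexposed), nᵢ = n₁ᵢ+n₀ᵢ.
Stratum 1 (Non-smokers): n₁ = 3469, n₀ = 2727, n = 6196; a·n₀/n = 1501·2727/6196 = 660.6241; c·n₁/n = 951·3469/6196 = 532.4434
Stratum 2 (Smokers): n₁ = 454, n₀ = 1859, n = 2313; a·n₀/n = 370·1859/2313 = 297.3757; c·n₁/n = 793·454/2313 = 155.6515
RR_MH = (660.6241 + 297.3757) / (532.4434 + 155.6515) = 957.9998 / 688.0949 = 1.39225

1.39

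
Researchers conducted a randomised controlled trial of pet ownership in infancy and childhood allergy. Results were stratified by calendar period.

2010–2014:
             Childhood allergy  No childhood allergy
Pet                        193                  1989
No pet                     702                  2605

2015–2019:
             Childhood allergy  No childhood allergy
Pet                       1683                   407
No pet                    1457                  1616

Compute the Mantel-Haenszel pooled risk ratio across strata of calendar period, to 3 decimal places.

RR_MH = Σ(aᵢ·n₀ᵢ/nᵢ) / Σ(cᵢ·n₁ᵢ/nᵢ), with n₁ᵢ = aᵢ+bᵢ (exposed), n₀ᵢ = cᵢ+dᵢ (unexposed), nᵢ = n₁ᵢ+n₀ᵢ.
Stratum 1 (2010–2014): n₁ = 2182, n₀ = 3307, n = 5489; a·n₀/n = 193·3307/5489 = 116.2782; c·n₁/n = 702·2182/5489 = 279.0607
Stratum 2 (2015–2019): n₁ = 2090, n₀ = 3073, n = 5163; a·n₀/n = 1683·3073/5163 = 1001.7159; c·n₁/n = 1457·2090/5163 = 589.7986
RR_MH = (116.2782 + 1001.7159) / (279.0607 + 589.7986) = 1117.9941 / 868.8592 = 1.28674

1.287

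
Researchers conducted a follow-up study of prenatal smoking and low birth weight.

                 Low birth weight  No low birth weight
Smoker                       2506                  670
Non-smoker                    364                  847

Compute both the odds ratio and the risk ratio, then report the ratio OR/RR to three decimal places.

Cells: a = 2506, b = 670, c = 364, d = 847.
OR = (2506·847)/(670·364) = 2122582/243880 = 8.70339
Risk in exposed = 2506/3176 = 0.78904; risk in unexposed = 364/1211 = 0.30058; RR = 2.62508
OR/RR = 8.70339 / 2.62508 = 3.31547
The outcome is not rare, so the OR lies further from 1 than the RR.

3.315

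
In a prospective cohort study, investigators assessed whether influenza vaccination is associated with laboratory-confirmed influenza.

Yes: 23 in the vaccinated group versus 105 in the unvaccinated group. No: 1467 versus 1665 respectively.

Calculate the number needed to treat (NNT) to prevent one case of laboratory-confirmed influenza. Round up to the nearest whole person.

Risk in treated group = 23/1490 = 0.01544; risk in control = 105/1770 = 0.05932.
Absolute risk reduction = 0.05932 − 0.01544 = 0.04389
NNT = 1 / ARR = 1 / 0.04389 = 22.786 → round up → 23

23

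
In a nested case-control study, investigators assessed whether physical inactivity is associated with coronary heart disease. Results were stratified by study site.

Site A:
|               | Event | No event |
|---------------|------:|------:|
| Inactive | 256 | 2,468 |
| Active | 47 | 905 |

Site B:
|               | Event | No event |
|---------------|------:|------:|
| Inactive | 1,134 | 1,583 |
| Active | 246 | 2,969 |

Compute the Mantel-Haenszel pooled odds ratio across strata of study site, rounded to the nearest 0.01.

OR_MH = Σ(aᵢdᵢ/nᵢ) / Σ(bᵢcᵢ/nᵢ), where nᵢ is the stratum total.
Stratum 1 (Site A): n = 3676; a·d/n = 256·905/3676 = 63.0250; b·c/n = 2468·47/3676 = 31.5550
Stratum 2 (Site B): n = 5932; a·d/n = 1134·2969/5932 = 567.5735; b·c/n = 1583·246/5932 = 65.6470
OR_MH = (63.0250 + 567.5735) / (31.5550 + 65.6470) = 630.5985 / 97.2020 = 6.48751

6.49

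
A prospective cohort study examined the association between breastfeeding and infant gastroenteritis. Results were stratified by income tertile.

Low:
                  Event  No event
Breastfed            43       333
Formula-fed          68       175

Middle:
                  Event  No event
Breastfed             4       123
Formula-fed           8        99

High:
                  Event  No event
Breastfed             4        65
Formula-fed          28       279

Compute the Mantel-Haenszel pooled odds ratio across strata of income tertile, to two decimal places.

OR_MH = Σ(aᵢdᵢ/nᵢ) / Σ(bᵢcᵢ/nᵢ), where nᵢ is the stratum total.
Stratum 1 (Low): n = 619; a·d/n = 43·175/619 = 12.1567; b·c/n = 333·68/619 = 36.5816
Stratum 2 (Middle): n = 234; a·d/n = 4·99/234 = 1.6923; b·c/n = 123·8/234 = 4.2051
Stratum 3 (High): n = 376; a·d/n = 4·279/376 = 2.9681; b·c/n = 65·28/376 = 4.8404
OR_MH = (12.1567 + 1.6923 + 2.9681) / (36.5816 + 4.2051 + 4.8404) = 16.8171 / 45.6271 = 0.36858

0.37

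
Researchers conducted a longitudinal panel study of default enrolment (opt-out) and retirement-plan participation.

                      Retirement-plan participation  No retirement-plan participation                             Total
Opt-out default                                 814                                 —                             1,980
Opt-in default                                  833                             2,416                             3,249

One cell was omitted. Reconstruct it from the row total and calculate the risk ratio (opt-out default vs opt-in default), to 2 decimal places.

1.60

The missing cell is in the exposed row: 1980 − 814 = 1166.
So a = 814, b = 1166, c = 833, d = 2416.
RR = [a/(a+b)] / [c/(c+d)] = (814/1980) / (833/3249) = 0.41111/0.25639 = 1.60348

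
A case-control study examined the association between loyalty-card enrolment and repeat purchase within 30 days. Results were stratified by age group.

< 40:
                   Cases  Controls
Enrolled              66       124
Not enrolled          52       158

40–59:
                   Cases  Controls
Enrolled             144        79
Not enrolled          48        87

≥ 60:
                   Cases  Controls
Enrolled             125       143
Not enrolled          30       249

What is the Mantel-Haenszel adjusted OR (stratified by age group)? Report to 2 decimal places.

3.41

OR_MH = Σ(aᵢdᵢ/nᵢ) / Σ(bᵢcᵢ/nᵢ), where nᵢ is the stratum total.
Stratum 1 (< 40): n = 400; a·d/n = 66·158/400 = 26.0700; b·c/n = 124·52/400 = 16.1200
Stratum 2 (40–59): n = 358; a·d/n = 144·87/358 = 34.9944; b·c/n = 79·48/358 = 10.5922
Stratum 3 (≥ 60): n = 547; a·d/n = 125·249/547 = 56.9013; b·c/n = 143·30/547 = 7.8428
OR_MH = (26.0700 + 34.9944 + 56.9013) / (16.1200 + 10.5922 + 7.8428) = 117.9657 / 34.5550 = 3.41386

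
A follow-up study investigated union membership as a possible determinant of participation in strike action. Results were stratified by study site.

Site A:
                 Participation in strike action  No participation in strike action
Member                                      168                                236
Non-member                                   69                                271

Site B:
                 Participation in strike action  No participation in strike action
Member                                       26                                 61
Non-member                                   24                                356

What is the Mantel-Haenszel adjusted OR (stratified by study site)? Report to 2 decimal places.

OR_MH = Σ(aᵢdᵢ/nᵢ) / Σ(bᵢcᵢ/nᵢ), where nᵢ is the stratum total.
Stratum 1 (Site A): n = 744; a·d/n = 168·271/744 = 61.1935; b·c/n = 236·69/744 = 21.8871
Stratum 2 (Site B): n = 467; a·d/n = 26·356/467 = 19.8201; b·c/n = 61·24/467 = 3.1349
OR_MH = (61.1935 + 19.8201) / (21.8871 + 3.1349) = 81.0137 / 25.0220 = 3.23770

3.24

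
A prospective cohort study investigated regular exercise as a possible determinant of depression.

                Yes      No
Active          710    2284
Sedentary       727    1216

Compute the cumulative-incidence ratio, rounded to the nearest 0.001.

Cells: a = 710, b = 2284, c = 727, d = 1216.
Risk in exposed = 710/2994 = 0.23714; risk in unexposed = 727/1943 = 0.37416.
RR = 0.23714 / 0.37416 = 0.63379
The risk is 37% lower among the exposed than among the unexposed.

0.634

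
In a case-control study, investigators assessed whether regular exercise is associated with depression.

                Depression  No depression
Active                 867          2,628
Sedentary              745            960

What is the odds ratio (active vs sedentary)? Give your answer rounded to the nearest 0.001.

Cells: a = 867, b = 2628, c = 745, d = 960.
OR = (a·d)/(b·c) = (867 × 960) / (2628 × 745) = 832320 / 1957860 = 0.42512
Exposure is associated with lower odds of depression (OR = 0.43 < 1).

0.425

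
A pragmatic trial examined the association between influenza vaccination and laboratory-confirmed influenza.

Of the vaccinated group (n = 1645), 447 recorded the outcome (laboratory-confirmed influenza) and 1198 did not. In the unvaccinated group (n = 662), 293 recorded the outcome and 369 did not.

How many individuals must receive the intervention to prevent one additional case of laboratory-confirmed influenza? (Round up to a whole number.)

Risk in treated group = 447/1645 = 0.27173; risk in control = 293/662 = 0.44260.
Absolute risk reduction = 0.44260 − 0.27173 = 0.17087
NNT = 1 / ARR = 1 / 0.17087 = 5.853 → round up → 6

6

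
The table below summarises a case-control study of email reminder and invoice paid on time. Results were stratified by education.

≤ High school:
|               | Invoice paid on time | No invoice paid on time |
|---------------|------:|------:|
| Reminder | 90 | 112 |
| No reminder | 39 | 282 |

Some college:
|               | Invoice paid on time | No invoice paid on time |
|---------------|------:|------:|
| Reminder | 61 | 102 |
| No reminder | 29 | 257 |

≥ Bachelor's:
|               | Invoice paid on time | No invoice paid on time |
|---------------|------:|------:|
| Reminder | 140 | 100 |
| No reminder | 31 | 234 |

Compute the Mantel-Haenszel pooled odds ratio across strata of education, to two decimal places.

7.04

OR_MH = Σ(aᵢdᵢ/nᵢ) / Σ(bᵢcᵢ/nᵢ), where nᵢ is the stratum total.
Stratum 1 (≤ High school): n = 523; a·d/n = 90·282/523 = 48.5277; b·c/n = 112·39/523 = 8.3518
Stratum 2 (Some college): n = 449; a·d/n = 61·257/449 = 34.9154; b·c/n = 102·29/449 = 6.5880
Stratum 3 (≥ Bachelor's): n = 505; a·d/n = 140·234/505 = 64.8713; b·c/n = 100·31/505 = 6.1386
OR_MH = (48.5277 + 34.9154 + 64.8713) / (8.3518 + 6.5880 + 6.1386) = 148.3144 / 21.0784 = 7.03632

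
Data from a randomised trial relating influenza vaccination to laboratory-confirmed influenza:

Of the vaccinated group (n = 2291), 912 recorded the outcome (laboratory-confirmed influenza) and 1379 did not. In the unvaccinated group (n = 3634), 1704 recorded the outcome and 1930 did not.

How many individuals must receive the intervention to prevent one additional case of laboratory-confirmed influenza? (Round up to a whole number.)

Risk in treated group = 912/2291 = 0.39808; risk in control = 1704/3634 = 0.46890.
Absolute risk reduction = 0.46890 − 0.39808 = 0.07083
NNT = 1 / ARR = 1 / 0.07083 = 14.119 → round up → 15

15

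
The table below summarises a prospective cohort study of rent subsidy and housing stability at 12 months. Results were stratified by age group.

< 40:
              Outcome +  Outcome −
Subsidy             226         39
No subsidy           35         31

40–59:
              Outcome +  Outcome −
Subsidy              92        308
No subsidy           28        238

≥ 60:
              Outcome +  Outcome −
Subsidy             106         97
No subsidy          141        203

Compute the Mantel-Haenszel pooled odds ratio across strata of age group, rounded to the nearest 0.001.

OR_MH = Σ(aᵢdᵢ/nᵢ) / Σ(bᵢcᵢ/nᵢ), where nᵢ is the stratum total.
Stratum 1 (< 40): n = 331; a·d/n = 226·31/331 = 21.1662; b·c/n = 39·35/331 = 4.1239
Stratum 2 (40–59): n = 666; a·d/n = 92·238/666 = 32.8769; b·c/n = 308·28/666 = 12.9489
Stratum 3 (≥ 60): n = 547; a·d/n = 106·203/547 = 39.3382; b·c/n = 97·141/547 = 25.0037
OR_MH = (21.1662 + 32.8769 + 39.3382) / (4.1239 + 12.9489 + 25.0037) = 93.3812 / 42.0765 = 2.21932

2.219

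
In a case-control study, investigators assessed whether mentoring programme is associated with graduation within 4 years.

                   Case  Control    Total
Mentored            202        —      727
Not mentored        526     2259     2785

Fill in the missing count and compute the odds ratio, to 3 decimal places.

1.652

The missing cell is in the exposed row: 727 − 202 = 525.
So a = 202, b = 525, c = 526, d = 2259.
OR = (a·d)/(b·c) = (202 × 2259) / (525 × 526) = 456318 / 276150 = 1.65243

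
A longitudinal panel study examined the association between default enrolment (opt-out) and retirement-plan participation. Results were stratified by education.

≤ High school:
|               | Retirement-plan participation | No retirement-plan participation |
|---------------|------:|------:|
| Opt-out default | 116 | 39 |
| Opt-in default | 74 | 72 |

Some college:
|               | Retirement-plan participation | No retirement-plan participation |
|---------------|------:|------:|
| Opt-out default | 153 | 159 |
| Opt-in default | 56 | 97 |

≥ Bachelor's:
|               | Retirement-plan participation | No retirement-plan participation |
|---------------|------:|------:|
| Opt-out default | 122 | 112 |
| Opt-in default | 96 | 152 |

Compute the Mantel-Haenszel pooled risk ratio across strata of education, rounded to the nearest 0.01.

RR_MH = Σ(aᵢ·n₀ᵢ/nᵢ) / Σ(cᵢ·n₁ᵢ/nᵢ), with n₁ᵢ = aᵢ+bᵢ (exposed), n₀ᵢ = cᵢ+dᵢ (unexposed), nᵢ = n₁ᵢ+n₀ᵢ.
Stratum 1 (≤ High school): n₁ = 155, n₀ = 146, n = 301; a·n₀/n = 116·146/301 = 56.2658; c·n₁/n = 74·155/301 = 38.1063
Stratum 2 (Some college): n₁ = 312, n₀ = 153, n = 465; a·n₀/n = 153·153/465 = 50.3419; c·n₁/n = 56·312/465 = 37.5742
Stratum 3 (≥ Bachelor's): n₁ = 234, n₀ = 248, n = 482; a·n₀/n = 122·248/482 = 62.7718; c·n₁/n = 96·234/482 = 46.6058
RR_MH = (56.2658 + 50.3419 + 62.7718) / (38.1063 + 37.5742 + 46.6058) = 169.3795 / 122.2863 = 1.38511

1.39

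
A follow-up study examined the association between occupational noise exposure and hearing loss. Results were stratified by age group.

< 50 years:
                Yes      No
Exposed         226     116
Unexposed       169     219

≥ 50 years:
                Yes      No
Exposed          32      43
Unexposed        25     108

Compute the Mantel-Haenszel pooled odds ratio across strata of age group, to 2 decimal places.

OR_MH = Σ(aᵢdᵢ/nᵢ) / Σ(bᵢcᵢ/nᵢ), where nᵢ is the stratum total.
Stratum 1 (< 50 years): n = 730; a·d/n = 226·219/730 = 67.8000; b·c/n = 116·169/730 = 26.8548
Stratum 2 (≥ 50 years): n = 208; a·d/n = 32·108/208 = 16.6154; b·c/n = 43·25/208 = 5.1683
OR_MH = (67.8000 + 16.6154) / (26.8548 + 5.1683) = 84.4154 / 32.0231 = 2.63608

2.64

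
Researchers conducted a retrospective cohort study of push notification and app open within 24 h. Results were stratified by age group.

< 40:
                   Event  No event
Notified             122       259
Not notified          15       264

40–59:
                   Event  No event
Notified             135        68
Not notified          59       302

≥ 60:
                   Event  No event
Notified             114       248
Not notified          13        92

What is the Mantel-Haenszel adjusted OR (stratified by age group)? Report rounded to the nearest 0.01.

7.21

OR_MH = Σ(aᵢdᵢ/nᵢ) / Σ(bᵢcᵢ/nᵢ), where nᵢ is the stratum total.
Stratum 1 (< 40): n = 660; a·d/n = 122·264/660 = 48.8000; b·c/n = 259·15/660 = 5.8864
Stratum 2 (40–59): n = 564; a·d/n = 135·302/564 = 72.2872; b·c/n = 68·59/564 = 7.1135
Stratum 3 (≥ 60): n = 467; a·d/n = 114·92/467 = 22.4582; b·c/n = 248·13/467 = 6.9036
OR_MH = (48.8000 + 72.2872 + 22.4582) / (5.8864 + 7.1135 + 6.9036) = 143.5455 / 19.9035 = 7.21208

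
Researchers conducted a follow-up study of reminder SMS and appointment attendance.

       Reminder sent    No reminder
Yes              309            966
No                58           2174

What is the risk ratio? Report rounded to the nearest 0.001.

2.737

Reading the table with exposure as columns: a = 309 (Reminder sent, case), b = 58 (Reminder sent, non-case), c = 966 (No reminder, case), d = 2174.
Risk in exposed = 309/367 = 0.84196; risk in unexposed = 966/3140 = 0.30764.
RR = 0.84196 / 0.30764 = 2.73681
The risk among the exposed is 2.74 times that among the unexposed.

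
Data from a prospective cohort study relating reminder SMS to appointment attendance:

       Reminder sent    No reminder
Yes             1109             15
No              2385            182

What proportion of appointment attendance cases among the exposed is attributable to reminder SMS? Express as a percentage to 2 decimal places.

Reading the table with exposure as columns: a = 1109 (Reminder sent, case), b = 2385 (Reminder sent, non-case), c = 15 (No reminder, case), d = 182.
Risk in exposed = 1109/3494 = 0.31740; risk in unexposed = 15/197 = 0.07614.
RR = 0.31740/0.07614 = 4.16854
AR% = (RR − 1)/RR × 100 = (4.16854 − 1)/4.16854 × 100 = 76.0108%

76.01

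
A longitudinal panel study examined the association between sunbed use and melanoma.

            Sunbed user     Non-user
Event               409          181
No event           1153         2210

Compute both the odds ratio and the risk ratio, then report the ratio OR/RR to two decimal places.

Reading the table with exposure as columns: a = 409 (Sunbed user, case), b = 1153 (Sunbed user, non-case), c = 181 (Non-user, case), d = 2210.
OR = (409·2210)/(1153·181) = 903890/208693 = 4.33119
Risk in exposed = 409/1562 = 0.26184; risk in unexposed = 181/2391 = 0.07570; RR = 3.45894
OR/RR = 4.33119 / 3.45894 = 1.25217
The outcome is not rare, so the OR lies further from 1 than the RR.

1.25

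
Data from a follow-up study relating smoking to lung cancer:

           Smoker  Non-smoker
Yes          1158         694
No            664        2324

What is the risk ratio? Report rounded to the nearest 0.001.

2.764

Reading the table with exposure as columns: a = 1158 (Smoker, case), b = 664 (Smoker, non-case), c = 694 (Non-smoker, case), d = 2324.
Risk in exposed = 1158/1822 = 0.63557; risk in unexposed = 694/3018 = 0.22995.
RR = 0.63557 / 0.22995 = 2.76388
The risk among the exposed is 2.76 times that among the unexposed.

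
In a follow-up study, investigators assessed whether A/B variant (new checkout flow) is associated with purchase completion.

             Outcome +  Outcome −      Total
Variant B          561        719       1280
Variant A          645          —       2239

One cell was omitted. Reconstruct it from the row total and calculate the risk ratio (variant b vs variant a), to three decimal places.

1.521

The missing cell is in the unexposed row: 2239 − 645 = 1594.
So a = 561, b = 719, c = 645, d = 1594.
RR = [a/(a+b)] / [c/(c+d)] = (561/1280) / (645/2239) = 0.43828/0.28808 = 1.52141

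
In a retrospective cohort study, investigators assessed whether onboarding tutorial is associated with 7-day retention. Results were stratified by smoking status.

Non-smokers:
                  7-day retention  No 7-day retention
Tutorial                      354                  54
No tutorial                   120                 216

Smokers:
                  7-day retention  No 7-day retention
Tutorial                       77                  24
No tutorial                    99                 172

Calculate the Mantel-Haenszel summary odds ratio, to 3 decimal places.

OR_MH = Σ(aᵢdᵢ/nᵢ) / Σ(bᵢcᵢ/nᵢ), where nᵢ is the stratum total.
Stratum 1 (Non-smokers): n = 744; a·d/n = 354·216/744 = 102.7742; b·c/n = 54·120/744 = 8.7097
Stratum 2 (Smokers): n = 372; a·d/n = 77·172/372 = 35.6022; b·c/n = 24·99/372 = 6.3871
OR_MH = (102.7742 + 35.6022) / (8.7097 + 6.3871) = 138.3763 / 15.0968 = 9.16595

9.166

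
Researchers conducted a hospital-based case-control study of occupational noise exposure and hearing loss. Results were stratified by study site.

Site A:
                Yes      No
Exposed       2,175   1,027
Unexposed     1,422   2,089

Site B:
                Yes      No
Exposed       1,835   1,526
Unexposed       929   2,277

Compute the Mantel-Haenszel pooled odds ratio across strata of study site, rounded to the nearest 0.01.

OR_MH = Σ(aᵢdᵢ/nᵢ) / Σ(bᵢcᵢ/nᵢ), where nᵢ is the stratum total.
Stratum 1 (Site A): n = 6713; a·d/n = 2175·2089/6713 = 676.8323; b·c/n = 1027·1422/6713 = 217.5471
Stratum 2 (Site B): n = 6567; a·d/n = 1835·2277/6567 = 636.2563; b·c/n = 1526·929/6567 = 215.8754
OR_MH = (676.8323 + 636.2563) / (217.5471 + 215.8754) = 1313.0885 / 433.4226 = 3.02958

3.03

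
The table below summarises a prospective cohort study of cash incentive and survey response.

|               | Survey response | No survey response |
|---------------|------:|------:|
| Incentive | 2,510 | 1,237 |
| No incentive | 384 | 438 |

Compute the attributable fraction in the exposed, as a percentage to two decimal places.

Cells: a = 2510, b = 1237, c = 384, d = 438.
Risk in exposed = 2510/3747 = 0.66987; risk in unexposed = 384/822 = 0.46715.
RR = 0.66987/0.46715 = 1.43394
AR% = (RR − 1)/RR × 100 = (1.43394 − 1)/1.43394 × 100 = 30.2620%

30.26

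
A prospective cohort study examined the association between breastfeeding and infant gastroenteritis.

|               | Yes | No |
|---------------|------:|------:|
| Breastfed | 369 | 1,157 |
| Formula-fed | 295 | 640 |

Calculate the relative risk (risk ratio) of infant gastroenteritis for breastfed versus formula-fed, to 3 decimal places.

Cells: a = 369, b = 1157, c = 295, d = 640.
Risk in exposed = 369/1526 = 0.24181; risk in unexposed = 295/935 = 0.31551.
RR = 0.24181 / 0.31551 = 0.76641
The risk is 23% lower among the exposed than among the unexposed.

0.766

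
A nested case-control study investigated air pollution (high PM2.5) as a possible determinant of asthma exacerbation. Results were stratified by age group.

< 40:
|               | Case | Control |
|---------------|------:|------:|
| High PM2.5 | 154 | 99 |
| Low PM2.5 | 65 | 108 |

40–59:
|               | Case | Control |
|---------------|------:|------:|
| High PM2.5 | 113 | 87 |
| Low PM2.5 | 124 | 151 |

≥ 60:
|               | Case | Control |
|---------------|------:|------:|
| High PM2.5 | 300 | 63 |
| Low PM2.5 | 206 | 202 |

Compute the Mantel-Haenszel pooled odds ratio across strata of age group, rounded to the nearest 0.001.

2.810

OR_MH = Σ(aᵢdᵢ/nᵢ) / Σ(bᵢcᵢ/nᵢ), where nᵢ is the stratum total.
Stratum 1 (< 40): n = 426; a·d/n = 154·108/426 = 39.0423; b·c/n = 99·65/426 = 15.1056
Stratum 2 (40–59): n = 475; a·d/n = 113·151/475 = 35.9221; b·c/n = 87·124/475 = 22.7116
Stratum 3 (≥ 60): n = 771; a·d/n = 300·202/771 = 78.5992; b·c/n = 63·206/771 = 16.8327
OR_MH = (39.0423 + 35.9221 + 78.5992) / (15.1056 + 22.7116 + 16.8327) = 153.5636 / 54.6499 = 2.80995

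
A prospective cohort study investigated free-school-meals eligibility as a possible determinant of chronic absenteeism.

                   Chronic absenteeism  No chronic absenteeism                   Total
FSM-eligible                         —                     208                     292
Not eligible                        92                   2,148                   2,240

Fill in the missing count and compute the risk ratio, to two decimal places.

The missing cell is in the exposed row: 292 − 208 = 84.
So a = 84, b = 208, c = 92, d = 2148.
RR = [a/(a+b)] / [c/(c+d)] = (84/292) / (92/2240) = 0.28767/0.04107 = 7.00417

7.00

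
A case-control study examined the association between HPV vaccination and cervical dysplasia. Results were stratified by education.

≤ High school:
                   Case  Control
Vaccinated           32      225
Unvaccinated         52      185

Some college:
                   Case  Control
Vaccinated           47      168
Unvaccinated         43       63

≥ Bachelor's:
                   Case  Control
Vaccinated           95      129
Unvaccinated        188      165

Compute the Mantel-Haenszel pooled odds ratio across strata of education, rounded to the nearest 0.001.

OR_MH = Σ(aᵢdᵢ/nᵢ) / Σ(bᵢcᵢ/nᵢ), where nᵢ is the stratum total.
Stratum 1 (≤ High school): n = 494; a·d/n = 32·185/494 = 11.9838; b·c/n = 225·52/494 = 23.6842
Stratum 2 (Some college): n = 321; a·d/n = 47·63/321 = 9.2243; b·c/n = 168·43/321 = 22.5047
Stratum 3 (≥ Bachelor's): n = 577; a·d/n = 95·165/577 = 27.1664; b·c/n = 129·188/577 = 42.0312
OR_MH = (11.9838 + 9.2243 + 27.1664) / (23.6842 + 22.5047 + 42.0312) = 48.3745 / 88.2201 = 0.54834

0.548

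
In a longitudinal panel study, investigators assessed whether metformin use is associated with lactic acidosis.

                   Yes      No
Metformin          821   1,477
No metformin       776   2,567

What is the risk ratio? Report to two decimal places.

Cells: a = 821, b = 1477, c = 776, d = 2567.
Risk in exposed = 821/2298 = 0.35727; risk in unexposed = 776/3343 = 0.23213.
RR = 0.35727 / 0.23213 = 1.53910
The risk among the exposed is 1.54 times that among the unexposed.

1.54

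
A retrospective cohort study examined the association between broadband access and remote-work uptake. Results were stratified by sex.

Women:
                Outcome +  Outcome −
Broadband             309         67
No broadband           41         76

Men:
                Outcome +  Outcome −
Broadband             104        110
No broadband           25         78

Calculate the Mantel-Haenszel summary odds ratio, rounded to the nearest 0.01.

5.14

OR_MH = Σ(aᵢdᵢ/nᵢ) / Σ(bᵢcᵢ/nᵢ), where nᵢ is the stratum total.
Stratum 1 (Women): n = 493; a·d/n = 309·76/493 = 47.6349; b·c/n = 67·41/493 = 5.5720
Stratum 2 (Men): n = 317; a·d/n = 104·78/317 = 25.5899; b·c/n = 110·25/317 = 8.6751
OR_MH = (47.6349 + 25.5899) / (5.5720 + 8.6751) = 73.2248 / 14.2471 = 5.13963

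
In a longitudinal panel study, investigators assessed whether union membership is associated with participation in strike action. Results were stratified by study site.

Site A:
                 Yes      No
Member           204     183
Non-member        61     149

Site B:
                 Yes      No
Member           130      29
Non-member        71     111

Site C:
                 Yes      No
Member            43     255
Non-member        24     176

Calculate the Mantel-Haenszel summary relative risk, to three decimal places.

RR_MH = Σ(aᵢ·n₀ᵢ/nᵢ) / Σ(cᵢ·n₁ᵢ/nᵢ), with n₁ᵢ = aᵢ+bᵢ (exposed), n₀ᵢ = cᵢ+dᵢ (unexposed), nᵢ = n₁ᵢ+n₀ᵢ.
Stratum 1 (Site A): n₁ = 387, n₀ = 210, n = 597; a·n₀/n = 204·210/597 = 71.7588; c·n₁/n = 61·387/597 = 39.5427
Stratum 2 (Site B): n₁ = 159, n₀ = 182, n = 341; a·n₀/n = 130·182/341 = 69.3842; c·n₁/n = 71·159/341 = 33.1056
Stratum 3 (Site C): n₁ = 298, n₀ = 200, n = 498; a·n₀/n = 43·200/498 = 17.2691; c·n₁/n = 24·298/498 = 14.3614
RR_MH = (71.7588 + 69.3842 + 17.2691) / (39.5427 + 33.1056 + 14.3614) = 158.4120 / 87.0097 = 1.82062

1.821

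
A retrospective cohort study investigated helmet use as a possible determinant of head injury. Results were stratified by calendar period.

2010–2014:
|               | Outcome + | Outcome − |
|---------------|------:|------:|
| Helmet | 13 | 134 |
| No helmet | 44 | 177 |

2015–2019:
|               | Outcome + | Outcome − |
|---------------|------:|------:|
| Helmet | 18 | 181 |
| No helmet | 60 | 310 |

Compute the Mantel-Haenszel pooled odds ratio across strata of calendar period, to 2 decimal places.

0.46

OR_MH = Σ(aᵢdᵢ/nᵢ) / Σ(bᵢcᵢ/nᵢ), where nᵢ is the stratum total.
Stratum 1 (2010–2014): n = 368; a·d/n = 13·177/368 = 6.2527; b·c/n = 134·44/368 = 16.0217
Stratum 2 (2015–2019): n = 569; a·d/n = 18·310/569 = 9.8067; b·c/n = 181·60/569 = 19.0861
OR_MH = (6.2527 + 9.8067) / (16.0217 + 19.0861) = 16.0594 / 35.1079 = 0.45743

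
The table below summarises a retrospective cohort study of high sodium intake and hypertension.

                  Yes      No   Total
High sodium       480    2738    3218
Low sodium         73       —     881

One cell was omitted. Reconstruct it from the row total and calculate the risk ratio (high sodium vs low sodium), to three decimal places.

The missing cell is in the unexposed row: 881 − 73 = 808.
So a = 480, b = 2738, c = 73, d = 808.
RR = [a/(a+b)] / [c/(c+d)] = (480/3218) / (73/881) = 0.14916/0.08286 = 1.80015

1.800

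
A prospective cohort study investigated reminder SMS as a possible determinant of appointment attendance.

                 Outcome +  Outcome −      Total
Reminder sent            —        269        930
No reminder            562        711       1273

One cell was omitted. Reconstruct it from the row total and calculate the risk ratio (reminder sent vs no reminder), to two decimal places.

The missing cell is in the exposed row: 930 − 269 = 661.
So a = 661, b = 269, c = 562, d = 711.
RR = [a/(a+b)] / [c/(c+d)] = (661/930) / (562/1273) = 0.71075/0.44148 = 1.60994

1.61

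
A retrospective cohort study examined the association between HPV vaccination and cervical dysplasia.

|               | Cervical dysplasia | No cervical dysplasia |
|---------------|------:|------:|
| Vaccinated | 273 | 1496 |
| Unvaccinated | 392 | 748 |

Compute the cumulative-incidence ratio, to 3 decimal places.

Cells: a = 273, b = 1496, c = 392, d = 748.
Risk in exposed = 273/1769 = 0.15432; risk in unexposed = 392/1140 = 0.34386.
RR = 0.15432 / 0.34386 = 0.44880
The risk is 55% lower among the exposed than among the unexposed.

0.449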